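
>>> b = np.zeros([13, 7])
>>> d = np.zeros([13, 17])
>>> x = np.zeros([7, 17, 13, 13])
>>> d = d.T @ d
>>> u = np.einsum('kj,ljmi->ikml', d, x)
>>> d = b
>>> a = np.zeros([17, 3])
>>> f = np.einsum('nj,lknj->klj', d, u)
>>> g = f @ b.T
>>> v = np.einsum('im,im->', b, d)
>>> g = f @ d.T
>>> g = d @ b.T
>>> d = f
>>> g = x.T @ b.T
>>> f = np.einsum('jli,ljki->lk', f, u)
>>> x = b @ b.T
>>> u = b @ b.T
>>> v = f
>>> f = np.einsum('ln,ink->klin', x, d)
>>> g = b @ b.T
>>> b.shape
(13, 7)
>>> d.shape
(17, 13, 7)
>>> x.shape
(13, 13)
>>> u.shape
(13, 13)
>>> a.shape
(17, 3)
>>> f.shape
(7, 13, 17, 13)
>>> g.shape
(13, 13)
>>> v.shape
(13, 13)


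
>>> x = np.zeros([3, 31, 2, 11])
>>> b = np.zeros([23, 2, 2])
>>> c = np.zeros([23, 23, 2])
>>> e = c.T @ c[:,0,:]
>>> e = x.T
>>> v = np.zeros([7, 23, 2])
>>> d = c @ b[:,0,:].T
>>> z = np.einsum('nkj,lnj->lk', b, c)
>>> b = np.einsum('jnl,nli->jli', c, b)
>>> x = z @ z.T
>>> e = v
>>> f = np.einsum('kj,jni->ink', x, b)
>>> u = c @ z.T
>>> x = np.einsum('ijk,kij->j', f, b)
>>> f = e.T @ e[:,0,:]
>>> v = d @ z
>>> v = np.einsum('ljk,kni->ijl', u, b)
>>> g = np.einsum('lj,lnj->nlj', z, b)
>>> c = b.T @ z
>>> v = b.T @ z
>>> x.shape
(2,)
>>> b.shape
(23, 2, 2)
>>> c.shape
(2, 2, 2)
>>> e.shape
(7, 23, 2)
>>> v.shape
(2, 2, 2)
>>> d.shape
(23, 23, 23)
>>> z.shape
(23, 2)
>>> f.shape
(2, 23, 2)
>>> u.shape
(23, 23, 23)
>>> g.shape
(2, 23, 2)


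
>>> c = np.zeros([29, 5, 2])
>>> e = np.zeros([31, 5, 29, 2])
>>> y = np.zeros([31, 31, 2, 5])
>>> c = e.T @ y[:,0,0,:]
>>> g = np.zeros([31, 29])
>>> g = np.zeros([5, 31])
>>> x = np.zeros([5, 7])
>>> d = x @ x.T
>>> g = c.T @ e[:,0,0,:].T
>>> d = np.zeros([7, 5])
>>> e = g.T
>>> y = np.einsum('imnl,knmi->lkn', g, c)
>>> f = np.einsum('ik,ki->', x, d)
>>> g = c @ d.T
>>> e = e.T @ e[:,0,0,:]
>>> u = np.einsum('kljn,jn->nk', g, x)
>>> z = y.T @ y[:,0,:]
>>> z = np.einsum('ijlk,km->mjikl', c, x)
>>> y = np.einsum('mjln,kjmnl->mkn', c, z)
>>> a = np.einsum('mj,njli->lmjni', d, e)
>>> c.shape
(2, 29, 5, 5)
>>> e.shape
(5, 5, 29, 5)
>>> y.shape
(2, 7, 5)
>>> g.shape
(2, 29, 5, 7)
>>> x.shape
(5, 7)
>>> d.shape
(7, 5)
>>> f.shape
()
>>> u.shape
(7, 2)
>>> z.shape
(7, 29, 2, 5, 5)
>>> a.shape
(29, 7, 5, 5, 5)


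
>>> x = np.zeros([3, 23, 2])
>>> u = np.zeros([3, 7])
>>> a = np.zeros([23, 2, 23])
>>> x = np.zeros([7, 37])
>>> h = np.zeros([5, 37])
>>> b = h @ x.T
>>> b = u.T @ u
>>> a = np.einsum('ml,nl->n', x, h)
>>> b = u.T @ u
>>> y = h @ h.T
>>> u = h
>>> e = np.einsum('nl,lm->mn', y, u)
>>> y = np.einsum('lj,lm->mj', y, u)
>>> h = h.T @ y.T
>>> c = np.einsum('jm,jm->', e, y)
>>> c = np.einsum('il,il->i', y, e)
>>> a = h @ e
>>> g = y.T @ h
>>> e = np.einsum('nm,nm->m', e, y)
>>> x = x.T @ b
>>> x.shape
(37, 7)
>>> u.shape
(5, 37)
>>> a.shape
(37, 5)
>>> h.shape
(37, 37)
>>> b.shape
(7, 7)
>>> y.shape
(37, 5)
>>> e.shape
(5,)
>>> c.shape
(37,)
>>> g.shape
(5, 37)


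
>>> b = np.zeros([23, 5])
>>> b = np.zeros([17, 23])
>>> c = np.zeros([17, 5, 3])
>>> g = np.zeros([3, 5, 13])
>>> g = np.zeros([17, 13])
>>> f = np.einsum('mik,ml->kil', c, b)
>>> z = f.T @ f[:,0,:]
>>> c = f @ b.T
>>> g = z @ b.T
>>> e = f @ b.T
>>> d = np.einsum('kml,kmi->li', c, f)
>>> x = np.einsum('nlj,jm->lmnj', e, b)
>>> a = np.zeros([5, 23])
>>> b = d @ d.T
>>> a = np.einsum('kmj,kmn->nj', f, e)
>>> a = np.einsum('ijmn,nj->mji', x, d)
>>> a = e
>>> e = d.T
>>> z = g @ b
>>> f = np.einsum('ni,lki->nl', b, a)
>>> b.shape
(17, 17)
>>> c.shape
(3, 5, 17)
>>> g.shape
(23, 5, 17)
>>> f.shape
(17, 3)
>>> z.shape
(23, 5, 17)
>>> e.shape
(23, 17)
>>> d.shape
(17, 23)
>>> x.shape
(5, 23, 3, 17)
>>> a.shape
(3, 5, 17)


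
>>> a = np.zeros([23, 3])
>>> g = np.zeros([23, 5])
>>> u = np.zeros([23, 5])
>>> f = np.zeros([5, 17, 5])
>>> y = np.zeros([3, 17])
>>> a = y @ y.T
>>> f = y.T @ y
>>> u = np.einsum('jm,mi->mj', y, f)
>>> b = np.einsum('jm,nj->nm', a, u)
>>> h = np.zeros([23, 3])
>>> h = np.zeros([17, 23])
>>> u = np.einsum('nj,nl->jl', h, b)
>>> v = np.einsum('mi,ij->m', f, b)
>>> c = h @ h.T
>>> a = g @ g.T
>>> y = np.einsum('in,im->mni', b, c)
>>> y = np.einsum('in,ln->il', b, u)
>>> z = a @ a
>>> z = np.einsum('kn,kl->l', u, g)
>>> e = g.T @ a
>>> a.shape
(23, 23)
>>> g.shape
(23, 5)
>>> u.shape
(23, 3)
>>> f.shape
(17, 17)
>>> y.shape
(17, 23)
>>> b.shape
(17, 3)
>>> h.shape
(17, 23)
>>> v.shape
(17,)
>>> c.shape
(17, 17)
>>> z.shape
(5,)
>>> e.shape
(5, 23)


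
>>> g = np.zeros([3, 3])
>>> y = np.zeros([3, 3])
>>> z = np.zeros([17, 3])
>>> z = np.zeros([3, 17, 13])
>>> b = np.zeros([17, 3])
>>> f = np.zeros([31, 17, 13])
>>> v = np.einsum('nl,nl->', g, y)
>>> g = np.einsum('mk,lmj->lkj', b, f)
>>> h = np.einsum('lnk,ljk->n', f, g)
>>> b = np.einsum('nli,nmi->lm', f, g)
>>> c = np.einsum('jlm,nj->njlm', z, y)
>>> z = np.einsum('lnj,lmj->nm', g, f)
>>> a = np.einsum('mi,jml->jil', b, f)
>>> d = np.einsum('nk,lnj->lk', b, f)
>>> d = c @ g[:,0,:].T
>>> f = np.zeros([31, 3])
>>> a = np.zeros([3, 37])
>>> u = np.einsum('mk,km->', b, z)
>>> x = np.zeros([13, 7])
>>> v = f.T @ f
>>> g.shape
(31, 3, 13)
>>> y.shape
(3, 3)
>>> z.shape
(3, 17)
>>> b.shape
(17, 3)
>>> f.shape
(31, 3)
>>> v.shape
(3, 3)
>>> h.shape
(17,)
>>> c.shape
(3, 3, 17, 13)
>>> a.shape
(3, 37)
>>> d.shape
(3, 3, 17, 31)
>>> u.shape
()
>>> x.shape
(13, 7)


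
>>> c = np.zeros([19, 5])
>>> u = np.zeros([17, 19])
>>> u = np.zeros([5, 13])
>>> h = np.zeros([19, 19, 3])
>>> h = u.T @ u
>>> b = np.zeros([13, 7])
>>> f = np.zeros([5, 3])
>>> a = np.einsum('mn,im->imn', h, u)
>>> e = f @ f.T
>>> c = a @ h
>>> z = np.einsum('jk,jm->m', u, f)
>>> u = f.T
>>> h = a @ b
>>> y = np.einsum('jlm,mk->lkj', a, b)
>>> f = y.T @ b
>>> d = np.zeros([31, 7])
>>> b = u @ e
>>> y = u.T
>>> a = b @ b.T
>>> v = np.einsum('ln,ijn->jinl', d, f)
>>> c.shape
(5, 13, 13)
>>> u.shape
(3, 5)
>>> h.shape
(5, 13, 7)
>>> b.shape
(3, 5)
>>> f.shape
(5, 7, 7)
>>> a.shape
(3, 3)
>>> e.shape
(5, 5)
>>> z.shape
(3,)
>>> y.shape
(5, 3)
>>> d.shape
(31, 7)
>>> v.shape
(7, 5, 7, 31)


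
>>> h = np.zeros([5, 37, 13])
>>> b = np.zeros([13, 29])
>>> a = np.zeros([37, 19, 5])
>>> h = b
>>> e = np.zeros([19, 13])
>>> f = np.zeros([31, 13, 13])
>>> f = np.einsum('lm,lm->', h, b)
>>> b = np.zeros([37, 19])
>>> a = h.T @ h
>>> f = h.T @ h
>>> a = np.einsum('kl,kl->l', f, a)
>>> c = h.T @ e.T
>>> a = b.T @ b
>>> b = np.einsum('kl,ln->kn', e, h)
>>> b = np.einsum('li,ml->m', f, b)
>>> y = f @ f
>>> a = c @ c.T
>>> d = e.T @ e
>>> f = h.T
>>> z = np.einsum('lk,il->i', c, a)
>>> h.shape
(13, 29)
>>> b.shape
(19,)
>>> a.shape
(29, 29)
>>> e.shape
(19, 13)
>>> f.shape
(29, 13)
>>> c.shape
(29, 19)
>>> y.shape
(29, 29)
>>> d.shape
(13, 13)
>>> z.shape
(29,)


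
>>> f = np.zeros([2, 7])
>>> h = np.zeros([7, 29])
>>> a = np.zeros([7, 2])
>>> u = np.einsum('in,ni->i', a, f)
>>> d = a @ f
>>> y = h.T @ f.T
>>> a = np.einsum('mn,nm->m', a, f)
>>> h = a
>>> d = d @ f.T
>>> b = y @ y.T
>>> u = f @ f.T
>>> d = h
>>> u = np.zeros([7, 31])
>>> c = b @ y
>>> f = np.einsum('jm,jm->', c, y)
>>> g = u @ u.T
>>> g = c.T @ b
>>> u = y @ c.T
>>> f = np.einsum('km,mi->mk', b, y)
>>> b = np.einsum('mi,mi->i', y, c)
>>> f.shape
(29, 29)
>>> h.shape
(7,)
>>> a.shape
(7,)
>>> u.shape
(29, 29)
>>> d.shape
(7,)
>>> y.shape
(29, 2)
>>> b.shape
(2,)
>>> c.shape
(29, 2)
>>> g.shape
(2, 29)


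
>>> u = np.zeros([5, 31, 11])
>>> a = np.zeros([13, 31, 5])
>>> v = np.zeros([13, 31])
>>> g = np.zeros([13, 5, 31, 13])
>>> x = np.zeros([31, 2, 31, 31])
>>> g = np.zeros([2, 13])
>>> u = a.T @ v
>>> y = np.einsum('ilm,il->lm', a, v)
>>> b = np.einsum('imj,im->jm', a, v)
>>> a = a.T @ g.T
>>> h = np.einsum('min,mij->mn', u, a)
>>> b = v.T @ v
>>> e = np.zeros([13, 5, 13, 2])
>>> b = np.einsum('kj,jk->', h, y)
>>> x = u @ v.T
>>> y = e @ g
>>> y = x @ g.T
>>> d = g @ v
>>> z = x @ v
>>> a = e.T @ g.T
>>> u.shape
(5, 31, 31)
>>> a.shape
(2, 13, 5, 2)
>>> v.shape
(13, 31)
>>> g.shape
(2, 13)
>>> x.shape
(5, 31, 13)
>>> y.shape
(5, 31, 2)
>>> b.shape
()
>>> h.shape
(5, 31)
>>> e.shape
(13, 5, 13, 2)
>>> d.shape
(2, 31)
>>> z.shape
(5, 31, 31)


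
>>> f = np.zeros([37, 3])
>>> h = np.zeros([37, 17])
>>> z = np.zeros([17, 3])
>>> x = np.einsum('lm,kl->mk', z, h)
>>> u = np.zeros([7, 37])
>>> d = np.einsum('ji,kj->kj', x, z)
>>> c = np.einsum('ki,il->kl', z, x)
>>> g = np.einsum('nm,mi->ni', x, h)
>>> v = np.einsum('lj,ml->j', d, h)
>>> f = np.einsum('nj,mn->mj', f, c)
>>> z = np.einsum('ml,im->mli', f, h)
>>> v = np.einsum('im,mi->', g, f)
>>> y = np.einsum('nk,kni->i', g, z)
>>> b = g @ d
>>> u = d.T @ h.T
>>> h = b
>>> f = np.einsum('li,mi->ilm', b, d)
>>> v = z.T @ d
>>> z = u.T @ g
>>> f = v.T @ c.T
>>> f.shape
(3, 3, 17)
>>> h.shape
(3, 3)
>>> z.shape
(37, 17)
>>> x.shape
(3, 37)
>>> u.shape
(3, 37)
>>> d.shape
(17, 3)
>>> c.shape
(17, 37)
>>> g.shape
(3, 17)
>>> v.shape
(37, 3, 3)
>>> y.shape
(37,)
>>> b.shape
(3, 3)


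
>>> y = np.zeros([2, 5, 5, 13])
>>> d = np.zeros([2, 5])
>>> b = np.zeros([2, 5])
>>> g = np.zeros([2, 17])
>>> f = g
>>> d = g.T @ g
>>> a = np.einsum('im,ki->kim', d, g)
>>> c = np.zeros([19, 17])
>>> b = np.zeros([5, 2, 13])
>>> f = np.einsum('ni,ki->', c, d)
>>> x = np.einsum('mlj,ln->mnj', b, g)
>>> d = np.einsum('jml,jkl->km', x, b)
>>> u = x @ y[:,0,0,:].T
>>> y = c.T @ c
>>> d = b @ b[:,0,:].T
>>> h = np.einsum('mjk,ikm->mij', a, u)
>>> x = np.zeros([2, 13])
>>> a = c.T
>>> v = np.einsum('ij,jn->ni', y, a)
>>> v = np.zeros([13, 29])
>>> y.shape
(17, 17)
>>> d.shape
(5, 2, 5)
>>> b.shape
(5, 2, 13)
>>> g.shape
(2, 17)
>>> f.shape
()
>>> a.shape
(17, 19)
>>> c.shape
(19, 17)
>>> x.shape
(2, 13)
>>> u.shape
(5, 17, 2)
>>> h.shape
(2, 5, 17)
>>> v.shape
(13, 29)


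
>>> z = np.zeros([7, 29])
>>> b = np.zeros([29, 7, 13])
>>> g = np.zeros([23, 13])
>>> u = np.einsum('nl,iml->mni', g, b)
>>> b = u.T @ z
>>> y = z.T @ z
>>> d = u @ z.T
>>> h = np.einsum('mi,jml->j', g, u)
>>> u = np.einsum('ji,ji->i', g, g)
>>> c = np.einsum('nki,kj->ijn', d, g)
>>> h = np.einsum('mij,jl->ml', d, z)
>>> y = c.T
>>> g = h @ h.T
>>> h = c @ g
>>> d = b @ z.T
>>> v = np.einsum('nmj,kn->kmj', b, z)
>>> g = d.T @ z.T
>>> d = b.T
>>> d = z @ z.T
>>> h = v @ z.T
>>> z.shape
(7, 29)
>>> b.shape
(29, 23, 29)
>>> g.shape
(7, 23, 7)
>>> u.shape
(13,)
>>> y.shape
(7, 13, 7)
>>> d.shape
(7, 7)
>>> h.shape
(7, 23, 7)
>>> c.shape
(7, 13, 7)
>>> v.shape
(7, 23, 29)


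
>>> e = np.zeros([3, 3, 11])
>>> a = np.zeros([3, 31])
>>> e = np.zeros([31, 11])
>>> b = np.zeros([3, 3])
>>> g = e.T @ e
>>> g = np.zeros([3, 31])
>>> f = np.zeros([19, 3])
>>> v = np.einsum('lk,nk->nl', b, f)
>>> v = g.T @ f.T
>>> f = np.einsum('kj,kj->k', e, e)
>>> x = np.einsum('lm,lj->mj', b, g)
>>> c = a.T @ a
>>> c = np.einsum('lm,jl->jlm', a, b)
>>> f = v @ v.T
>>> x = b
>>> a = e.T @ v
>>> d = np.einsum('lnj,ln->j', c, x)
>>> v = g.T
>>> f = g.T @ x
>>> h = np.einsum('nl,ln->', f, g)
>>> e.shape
(31, 11)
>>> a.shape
(11, 19)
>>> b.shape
(3, 3)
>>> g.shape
(3, 31)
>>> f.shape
(31, 3)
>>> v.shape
(31, 3)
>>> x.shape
(3, 3)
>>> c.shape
(3, 3, 31)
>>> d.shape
(31,)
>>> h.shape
()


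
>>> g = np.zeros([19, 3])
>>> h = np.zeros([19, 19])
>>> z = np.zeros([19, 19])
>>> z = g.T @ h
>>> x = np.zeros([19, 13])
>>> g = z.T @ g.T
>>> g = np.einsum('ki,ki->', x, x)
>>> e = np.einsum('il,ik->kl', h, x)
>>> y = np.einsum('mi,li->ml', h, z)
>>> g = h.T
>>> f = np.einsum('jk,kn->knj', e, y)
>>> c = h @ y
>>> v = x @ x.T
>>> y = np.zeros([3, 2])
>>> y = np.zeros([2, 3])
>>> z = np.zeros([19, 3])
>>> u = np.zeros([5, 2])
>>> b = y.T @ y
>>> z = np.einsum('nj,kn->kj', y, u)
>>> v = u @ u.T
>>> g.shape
(19, 19)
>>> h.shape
(19, 19)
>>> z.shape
(5, 3)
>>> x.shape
(19, 13)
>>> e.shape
(13, 19)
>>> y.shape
(2, 3)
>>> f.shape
(19, 3, 13)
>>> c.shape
(19, 3)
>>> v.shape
(5, 5)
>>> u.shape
(5, 2)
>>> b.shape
(3, 3)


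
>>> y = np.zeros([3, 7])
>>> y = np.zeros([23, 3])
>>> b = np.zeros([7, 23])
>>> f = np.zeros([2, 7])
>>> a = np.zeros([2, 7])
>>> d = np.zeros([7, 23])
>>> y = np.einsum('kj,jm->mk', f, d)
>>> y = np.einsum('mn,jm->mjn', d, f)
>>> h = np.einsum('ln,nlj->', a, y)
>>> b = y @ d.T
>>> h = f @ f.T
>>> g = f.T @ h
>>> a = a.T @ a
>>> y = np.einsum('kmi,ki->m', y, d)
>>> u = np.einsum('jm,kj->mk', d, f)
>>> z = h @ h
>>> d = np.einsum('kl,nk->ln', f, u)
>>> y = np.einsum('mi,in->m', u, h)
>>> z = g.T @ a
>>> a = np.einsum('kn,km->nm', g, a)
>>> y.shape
(23,)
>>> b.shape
(7, 2, 7)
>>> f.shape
(2, 7)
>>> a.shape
(2, 7)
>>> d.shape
(7, 23)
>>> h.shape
(2, 2)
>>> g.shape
(7, 2)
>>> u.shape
(23, 2)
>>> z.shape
(2, 7)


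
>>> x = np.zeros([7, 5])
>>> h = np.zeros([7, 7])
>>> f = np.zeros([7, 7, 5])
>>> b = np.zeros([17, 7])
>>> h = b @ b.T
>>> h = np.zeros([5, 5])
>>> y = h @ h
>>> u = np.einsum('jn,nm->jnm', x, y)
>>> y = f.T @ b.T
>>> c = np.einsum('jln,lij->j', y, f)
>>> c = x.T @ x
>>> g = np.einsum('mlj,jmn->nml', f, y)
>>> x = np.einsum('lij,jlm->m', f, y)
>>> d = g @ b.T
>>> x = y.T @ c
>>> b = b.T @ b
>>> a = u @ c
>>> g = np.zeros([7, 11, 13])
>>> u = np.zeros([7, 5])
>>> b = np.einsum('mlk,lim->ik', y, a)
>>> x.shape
(17, 7, 5)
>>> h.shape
(5, 5)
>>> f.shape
(7, 7, 5)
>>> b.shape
(5, 17)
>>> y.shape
(5, 7, 17)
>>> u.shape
(7, 5)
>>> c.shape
(5, 5)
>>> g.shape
(7, 11, 13)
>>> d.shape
(17, 7, 17)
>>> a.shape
(7, 5, 5)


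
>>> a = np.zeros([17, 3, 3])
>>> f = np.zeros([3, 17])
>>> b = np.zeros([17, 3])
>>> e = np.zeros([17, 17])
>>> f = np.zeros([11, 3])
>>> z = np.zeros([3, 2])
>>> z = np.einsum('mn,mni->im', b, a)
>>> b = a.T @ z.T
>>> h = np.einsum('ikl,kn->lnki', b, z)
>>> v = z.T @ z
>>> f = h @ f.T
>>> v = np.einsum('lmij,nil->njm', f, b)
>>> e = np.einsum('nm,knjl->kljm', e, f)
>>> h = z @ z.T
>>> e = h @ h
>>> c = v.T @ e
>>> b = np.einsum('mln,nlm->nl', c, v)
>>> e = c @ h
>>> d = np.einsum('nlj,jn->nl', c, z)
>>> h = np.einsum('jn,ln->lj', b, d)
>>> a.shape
(17, 3, 3)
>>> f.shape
(3, 17, 3, 11)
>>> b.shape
(3, 11)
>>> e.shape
(17, 11, 3)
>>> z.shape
(3, 17)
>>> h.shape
(17, 3)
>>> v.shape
(3, 11, 17)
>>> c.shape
(17, 11, 3)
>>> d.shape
(17, 11)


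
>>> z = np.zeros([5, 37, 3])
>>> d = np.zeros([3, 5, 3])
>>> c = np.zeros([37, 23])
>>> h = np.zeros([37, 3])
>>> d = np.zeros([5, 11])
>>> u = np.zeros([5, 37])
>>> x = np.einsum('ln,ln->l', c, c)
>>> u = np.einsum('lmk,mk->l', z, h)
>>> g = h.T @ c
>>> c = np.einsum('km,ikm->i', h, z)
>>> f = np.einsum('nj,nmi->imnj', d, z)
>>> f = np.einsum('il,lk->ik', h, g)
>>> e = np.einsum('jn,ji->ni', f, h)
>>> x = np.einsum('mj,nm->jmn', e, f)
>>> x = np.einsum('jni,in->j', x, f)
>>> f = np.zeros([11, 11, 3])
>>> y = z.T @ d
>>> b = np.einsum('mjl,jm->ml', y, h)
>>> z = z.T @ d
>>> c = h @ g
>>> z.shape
(3, 37, 11)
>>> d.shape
(5, 11)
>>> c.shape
(37, 23)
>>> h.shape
(37, 3)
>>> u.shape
(5,)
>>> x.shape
(3,)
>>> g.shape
(3, 23)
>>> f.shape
(11, 11, 3)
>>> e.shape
(23, 3)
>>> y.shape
(3, 37, 11)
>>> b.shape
(3, 11)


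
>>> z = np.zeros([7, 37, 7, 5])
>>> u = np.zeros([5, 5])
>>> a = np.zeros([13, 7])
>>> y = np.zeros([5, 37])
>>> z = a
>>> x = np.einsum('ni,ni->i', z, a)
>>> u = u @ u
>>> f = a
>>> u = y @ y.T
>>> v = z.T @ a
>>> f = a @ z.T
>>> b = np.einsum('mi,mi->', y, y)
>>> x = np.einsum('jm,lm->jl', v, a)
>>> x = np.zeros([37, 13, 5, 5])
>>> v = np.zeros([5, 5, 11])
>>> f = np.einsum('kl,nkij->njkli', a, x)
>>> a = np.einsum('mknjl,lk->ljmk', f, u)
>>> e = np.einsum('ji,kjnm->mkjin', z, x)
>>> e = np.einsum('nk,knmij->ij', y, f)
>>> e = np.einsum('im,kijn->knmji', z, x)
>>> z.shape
(13, 7)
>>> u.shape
(5, 5)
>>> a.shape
(5, 7, 37, 5)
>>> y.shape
(5, 37)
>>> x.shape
(37, 13, 5, 5)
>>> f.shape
(37, 5, 13, 7, 5)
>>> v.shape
(5, 5, 11)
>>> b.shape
()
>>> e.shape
(37, 5, 7, 5, 13)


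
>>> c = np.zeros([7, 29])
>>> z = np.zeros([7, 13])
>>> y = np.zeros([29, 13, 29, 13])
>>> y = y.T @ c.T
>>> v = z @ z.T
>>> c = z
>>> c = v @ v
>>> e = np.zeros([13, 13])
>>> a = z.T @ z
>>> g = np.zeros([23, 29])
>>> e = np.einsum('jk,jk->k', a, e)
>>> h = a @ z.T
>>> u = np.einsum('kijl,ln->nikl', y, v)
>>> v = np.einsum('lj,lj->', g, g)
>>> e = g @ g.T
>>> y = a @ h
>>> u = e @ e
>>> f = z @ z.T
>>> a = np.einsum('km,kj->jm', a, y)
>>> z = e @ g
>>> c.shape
(7, 7)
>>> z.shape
(23, 29)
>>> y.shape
(13, 7)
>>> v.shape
()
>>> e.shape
(23, 23)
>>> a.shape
(7, 13)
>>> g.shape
(23, 29)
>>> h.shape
(13, 7)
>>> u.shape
(23, 23)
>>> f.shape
(7, 7)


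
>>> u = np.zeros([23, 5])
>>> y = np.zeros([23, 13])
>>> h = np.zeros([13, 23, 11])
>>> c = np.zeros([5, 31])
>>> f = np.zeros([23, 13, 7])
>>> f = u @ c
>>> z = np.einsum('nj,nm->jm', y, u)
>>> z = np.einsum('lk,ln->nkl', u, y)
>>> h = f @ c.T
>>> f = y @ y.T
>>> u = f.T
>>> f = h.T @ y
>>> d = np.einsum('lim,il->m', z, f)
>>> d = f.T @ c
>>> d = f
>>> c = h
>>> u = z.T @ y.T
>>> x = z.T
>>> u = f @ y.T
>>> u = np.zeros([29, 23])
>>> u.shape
(29, 23)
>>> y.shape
(23, 13)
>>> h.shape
(23, 5)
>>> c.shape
(23, 5)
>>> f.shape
(5, 13)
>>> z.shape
(13, 5, 23)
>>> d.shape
(5, 13)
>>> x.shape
(23, 5, 13)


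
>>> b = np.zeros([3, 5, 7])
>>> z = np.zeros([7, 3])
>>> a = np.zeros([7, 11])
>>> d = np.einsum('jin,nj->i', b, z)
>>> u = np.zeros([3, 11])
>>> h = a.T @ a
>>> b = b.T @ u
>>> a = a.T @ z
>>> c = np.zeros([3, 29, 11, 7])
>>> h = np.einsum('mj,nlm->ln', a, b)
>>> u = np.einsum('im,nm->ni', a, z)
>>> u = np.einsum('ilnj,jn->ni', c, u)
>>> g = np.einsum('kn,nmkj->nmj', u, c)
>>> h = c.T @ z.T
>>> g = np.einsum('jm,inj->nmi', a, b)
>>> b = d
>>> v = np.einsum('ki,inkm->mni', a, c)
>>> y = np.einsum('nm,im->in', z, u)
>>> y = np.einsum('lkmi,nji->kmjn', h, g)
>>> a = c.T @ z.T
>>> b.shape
(5,)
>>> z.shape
(7, 3)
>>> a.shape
(7, 11, 29, 7)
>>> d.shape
(5,)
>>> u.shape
(11, 3)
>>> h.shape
(7, 11, 29, 7)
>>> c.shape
(3, 29, 11, 7)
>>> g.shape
(5, 3, 7)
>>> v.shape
(7, 29, 3)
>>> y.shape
(11, 29, 3, 5)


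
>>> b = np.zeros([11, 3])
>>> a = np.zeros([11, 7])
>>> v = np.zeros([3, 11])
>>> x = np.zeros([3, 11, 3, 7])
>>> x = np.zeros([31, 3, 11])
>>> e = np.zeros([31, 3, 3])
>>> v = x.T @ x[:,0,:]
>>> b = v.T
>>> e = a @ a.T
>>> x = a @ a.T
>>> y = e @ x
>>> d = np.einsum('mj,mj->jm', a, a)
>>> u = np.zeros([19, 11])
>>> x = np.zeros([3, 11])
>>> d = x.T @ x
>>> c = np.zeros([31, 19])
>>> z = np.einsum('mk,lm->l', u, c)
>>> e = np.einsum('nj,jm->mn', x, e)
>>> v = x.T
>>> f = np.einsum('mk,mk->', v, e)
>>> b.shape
(11, 3, 11)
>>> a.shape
(11, 7)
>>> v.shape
(11, 3)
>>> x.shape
(3, 11)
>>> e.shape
(11, 3)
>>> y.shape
(11, 11)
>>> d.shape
(11, 11)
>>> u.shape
(19, 11)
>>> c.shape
(31, 19)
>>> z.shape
(31,)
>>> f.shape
()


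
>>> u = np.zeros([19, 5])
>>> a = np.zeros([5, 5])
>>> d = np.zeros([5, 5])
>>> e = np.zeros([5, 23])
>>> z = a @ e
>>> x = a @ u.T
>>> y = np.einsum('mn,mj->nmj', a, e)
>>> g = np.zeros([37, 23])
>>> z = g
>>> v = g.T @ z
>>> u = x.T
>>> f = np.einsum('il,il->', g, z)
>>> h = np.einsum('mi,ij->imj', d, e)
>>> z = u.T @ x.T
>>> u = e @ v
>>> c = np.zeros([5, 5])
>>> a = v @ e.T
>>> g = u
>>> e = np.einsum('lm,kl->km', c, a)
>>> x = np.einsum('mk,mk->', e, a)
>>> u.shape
(5, 23)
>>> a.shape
(23, 5)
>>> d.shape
(5, 5)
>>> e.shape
(23, 5)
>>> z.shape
(5, 5)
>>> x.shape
()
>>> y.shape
(5, 5, 23)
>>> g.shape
(5, 23)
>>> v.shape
(23, 23)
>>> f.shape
()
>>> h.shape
(5, 5, 23)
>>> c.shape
(5, 5)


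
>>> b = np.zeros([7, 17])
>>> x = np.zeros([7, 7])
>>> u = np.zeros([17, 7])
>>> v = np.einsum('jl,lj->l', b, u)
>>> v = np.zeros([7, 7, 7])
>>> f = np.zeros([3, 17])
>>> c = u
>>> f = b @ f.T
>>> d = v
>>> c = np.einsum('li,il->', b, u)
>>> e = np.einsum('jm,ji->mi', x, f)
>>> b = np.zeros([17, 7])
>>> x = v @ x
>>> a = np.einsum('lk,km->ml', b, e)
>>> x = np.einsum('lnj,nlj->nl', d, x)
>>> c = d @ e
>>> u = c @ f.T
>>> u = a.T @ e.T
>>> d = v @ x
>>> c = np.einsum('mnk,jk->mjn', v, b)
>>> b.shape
(17, 7)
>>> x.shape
(7, 7)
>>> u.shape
(17, 7)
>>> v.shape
(7, 7, 7)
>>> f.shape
(7, 3)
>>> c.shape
(7, 17, 7)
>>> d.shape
(7, 7, 7)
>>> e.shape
(7, 3)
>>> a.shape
(3, 17)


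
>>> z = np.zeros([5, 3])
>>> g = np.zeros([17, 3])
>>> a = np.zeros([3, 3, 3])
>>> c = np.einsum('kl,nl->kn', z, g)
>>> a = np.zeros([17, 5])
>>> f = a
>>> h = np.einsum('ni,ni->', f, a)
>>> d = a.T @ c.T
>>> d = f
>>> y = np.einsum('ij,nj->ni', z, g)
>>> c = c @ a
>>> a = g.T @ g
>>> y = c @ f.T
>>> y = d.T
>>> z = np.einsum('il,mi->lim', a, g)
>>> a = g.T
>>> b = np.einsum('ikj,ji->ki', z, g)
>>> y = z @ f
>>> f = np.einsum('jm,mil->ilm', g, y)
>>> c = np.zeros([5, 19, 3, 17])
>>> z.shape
(3, 3, 17)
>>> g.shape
(17, 3)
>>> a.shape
(3, 17)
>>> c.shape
(5, 19, 3, 17)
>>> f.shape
(3, 5, 3)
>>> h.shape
()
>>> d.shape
(17, 5)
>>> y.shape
(3, 3, 5)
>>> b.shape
(3, 3)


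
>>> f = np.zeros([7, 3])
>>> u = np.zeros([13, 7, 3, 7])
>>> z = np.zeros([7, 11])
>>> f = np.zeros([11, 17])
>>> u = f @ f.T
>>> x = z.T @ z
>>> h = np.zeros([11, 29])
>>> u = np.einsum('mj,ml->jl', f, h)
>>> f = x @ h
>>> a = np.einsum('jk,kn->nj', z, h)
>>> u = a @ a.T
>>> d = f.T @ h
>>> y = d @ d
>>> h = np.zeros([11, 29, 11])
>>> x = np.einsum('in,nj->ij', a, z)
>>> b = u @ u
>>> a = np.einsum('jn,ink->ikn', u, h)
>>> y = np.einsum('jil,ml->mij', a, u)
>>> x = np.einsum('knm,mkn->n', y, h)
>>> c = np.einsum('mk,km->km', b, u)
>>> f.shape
(11, 29)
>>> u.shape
(29, 29)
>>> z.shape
(7, 11)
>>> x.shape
(11,)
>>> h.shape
(11, 29, 11)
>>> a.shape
(11, 11, 29)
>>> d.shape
(29, 29)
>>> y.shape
(29, 11, 11)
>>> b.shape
(29, 29)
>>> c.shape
(29, 29)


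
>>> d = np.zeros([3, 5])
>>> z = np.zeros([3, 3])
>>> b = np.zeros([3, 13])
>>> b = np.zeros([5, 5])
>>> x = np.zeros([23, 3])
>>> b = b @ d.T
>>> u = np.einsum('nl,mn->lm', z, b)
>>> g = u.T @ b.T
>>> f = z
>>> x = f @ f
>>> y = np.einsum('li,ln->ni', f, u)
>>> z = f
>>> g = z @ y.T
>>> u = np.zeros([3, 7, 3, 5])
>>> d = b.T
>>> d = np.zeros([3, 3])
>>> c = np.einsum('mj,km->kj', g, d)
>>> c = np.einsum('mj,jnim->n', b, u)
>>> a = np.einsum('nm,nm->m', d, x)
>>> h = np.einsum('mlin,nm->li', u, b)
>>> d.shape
(3, 3)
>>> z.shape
(3, 3)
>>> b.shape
(5, 3)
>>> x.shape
(3, 3)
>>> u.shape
(3, 7, 3, 5)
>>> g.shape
(3, 5)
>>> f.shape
(3, 3)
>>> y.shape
(5, 3)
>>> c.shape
(7,)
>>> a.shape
(3,)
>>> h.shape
(7, 3)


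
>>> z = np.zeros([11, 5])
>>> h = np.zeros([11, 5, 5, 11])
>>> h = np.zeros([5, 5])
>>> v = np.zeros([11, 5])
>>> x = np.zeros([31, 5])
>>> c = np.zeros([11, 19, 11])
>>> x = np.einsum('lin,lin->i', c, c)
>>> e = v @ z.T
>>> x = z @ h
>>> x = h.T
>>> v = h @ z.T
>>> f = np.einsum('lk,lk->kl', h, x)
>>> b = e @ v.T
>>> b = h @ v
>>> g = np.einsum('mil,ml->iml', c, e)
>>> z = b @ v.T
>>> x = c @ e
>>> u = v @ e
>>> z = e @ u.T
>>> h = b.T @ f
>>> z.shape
(11, 5)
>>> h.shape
(11, 5)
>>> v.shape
(5, 11)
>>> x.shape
(11, 19, 11)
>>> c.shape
(11, 19, 11)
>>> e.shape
(11, 11)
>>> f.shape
(5, 5)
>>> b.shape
(5, 11)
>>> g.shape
(19, 11, 11)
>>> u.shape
(5, 11)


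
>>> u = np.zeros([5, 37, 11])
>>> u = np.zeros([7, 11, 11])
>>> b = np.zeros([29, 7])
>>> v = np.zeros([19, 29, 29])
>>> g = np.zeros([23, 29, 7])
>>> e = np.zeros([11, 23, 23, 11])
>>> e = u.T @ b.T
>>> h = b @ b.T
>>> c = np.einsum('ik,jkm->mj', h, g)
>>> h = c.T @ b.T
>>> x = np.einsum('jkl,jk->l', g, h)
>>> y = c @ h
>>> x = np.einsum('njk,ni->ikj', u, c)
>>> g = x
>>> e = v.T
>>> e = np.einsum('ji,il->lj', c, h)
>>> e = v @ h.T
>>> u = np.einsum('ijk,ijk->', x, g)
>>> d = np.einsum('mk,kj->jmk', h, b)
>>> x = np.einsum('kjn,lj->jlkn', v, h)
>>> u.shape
()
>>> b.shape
(29, 7)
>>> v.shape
(19, 29, 29)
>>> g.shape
(23, 11, 11)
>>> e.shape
(19, 29, 23)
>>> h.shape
(23, 29)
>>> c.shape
(7, 23)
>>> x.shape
(29, 23, 19, 29)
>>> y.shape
(7, 29)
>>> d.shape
(7, 23, 29)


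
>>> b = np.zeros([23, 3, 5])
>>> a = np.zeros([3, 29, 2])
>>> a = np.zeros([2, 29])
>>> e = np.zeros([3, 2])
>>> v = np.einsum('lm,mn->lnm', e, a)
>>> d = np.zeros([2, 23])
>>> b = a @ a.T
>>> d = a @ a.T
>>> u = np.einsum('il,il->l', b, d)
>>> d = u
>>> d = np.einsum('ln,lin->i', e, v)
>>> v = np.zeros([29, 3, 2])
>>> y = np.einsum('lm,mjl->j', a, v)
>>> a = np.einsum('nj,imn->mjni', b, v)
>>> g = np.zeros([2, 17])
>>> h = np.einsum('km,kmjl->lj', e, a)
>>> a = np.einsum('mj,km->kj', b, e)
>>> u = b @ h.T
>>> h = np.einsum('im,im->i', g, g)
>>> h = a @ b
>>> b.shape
(2, 2)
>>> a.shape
(3, 2)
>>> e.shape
(3, 2)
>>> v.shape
(29, 3, 2)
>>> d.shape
(29,)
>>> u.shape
(2, 29)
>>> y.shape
(3,)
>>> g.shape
(2, 17)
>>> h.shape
(3, 2)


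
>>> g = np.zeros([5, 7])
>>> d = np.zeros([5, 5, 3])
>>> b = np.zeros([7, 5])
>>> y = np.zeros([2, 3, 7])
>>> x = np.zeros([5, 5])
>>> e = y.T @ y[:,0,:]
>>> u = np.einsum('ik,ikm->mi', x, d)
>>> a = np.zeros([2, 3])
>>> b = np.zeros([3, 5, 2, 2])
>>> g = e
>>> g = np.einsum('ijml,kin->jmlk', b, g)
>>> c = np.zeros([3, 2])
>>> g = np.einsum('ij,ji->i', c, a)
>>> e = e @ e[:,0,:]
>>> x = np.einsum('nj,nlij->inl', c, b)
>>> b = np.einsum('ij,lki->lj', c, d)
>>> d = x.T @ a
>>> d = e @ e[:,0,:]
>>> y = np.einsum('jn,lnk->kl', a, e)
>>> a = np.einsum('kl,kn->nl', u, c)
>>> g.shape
(3,)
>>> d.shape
(7, 3, 7)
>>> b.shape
(5, 2)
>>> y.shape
(7, 7)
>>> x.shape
(2, 3, 5)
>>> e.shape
(7, 3, 7)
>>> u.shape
(3, 5)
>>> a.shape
(2, 5)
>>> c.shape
(3, 2)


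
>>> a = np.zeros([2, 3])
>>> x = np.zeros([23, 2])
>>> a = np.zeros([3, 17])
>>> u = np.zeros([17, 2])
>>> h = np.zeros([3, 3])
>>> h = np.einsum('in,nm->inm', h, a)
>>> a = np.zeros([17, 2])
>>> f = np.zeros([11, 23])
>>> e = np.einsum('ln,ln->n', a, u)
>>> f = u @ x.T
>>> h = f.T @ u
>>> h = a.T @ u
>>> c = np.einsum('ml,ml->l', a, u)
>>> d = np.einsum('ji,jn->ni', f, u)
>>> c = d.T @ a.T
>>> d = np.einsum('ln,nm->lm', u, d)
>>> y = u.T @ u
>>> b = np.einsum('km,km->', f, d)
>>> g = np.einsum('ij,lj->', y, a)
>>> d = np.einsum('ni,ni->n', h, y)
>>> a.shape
(17, 2)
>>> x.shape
(23, 2)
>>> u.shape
(17, 2)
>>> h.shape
(2, 2)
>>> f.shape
(17, 23)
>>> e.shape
(2,)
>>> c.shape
(23, 17)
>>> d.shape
(2,)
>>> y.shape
(2, 2)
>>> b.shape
()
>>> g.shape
()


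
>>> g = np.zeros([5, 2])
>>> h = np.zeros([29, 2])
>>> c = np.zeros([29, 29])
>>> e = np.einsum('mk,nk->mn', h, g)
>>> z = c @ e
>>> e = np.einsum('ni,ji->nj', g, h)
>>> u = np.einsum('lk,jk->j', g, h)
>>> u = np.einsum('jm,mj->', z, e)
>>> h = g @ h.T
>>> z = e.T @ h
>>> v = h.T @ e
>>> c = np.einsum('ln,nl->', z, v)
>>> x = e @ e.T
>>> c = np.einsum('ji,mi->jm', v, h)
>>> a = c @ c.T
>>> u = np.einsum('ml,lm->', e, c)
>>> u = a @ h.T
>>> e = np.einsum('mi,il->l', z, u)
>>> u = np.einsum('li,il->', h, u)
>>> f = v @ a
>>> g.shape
(5, 2)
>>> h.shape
(5, 29)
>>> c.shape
(29, 5)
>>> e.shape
(5,)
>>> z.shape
(29, 29)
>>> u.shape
()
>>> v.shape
(29, 29)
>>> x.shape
(5, 5)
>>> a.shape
(29, 29)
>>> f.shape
(29, 29)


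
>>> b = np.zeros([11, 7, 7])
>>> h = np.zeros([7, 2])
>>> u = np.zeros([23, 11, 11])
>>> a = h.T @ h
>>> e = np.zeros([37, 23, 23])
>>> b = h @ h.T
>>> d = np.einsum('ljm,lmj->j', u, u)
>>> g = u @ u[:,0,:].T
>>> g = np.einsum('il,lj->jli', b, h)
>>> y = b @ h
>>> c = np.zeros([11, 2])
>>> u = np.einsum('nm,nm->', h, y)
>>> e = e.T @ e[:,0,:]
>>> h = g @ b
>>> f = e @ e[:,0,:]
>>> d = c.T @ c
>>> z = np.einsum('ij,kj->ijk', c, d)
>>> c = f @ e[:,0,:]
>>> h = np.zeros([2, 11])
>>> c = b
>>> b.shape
(7, 7)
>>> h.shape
(2, 11)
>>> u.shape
()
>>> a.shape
(2, 2)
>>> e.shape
(23, 23, 23)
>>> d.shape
(2, 2)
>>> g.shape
(2, 7, 7)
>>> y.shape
(7, 2)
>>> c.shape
(7, 7)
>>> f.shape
(23, 23, 23)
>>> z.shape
(11, 2, 2)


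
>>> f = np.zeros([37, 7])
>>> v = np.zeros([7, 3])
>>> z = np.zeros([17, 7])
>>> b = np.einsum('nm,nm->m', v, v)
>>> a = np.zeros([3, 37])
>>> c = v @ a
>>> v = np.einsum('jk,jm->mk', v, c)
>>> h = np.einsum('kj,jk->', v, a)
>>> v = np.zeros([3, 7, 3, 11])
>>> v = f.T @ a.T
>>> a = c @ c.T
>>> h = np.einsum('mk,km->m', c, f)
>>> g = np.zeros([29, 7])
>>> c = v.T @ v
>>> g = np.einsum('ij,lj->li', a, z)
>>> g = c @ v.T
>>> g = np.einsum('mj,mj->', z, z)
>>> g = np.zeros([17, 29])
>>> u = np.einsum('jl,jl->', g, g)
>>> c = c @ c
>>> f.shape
(37, 7)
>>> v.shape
(7, 3)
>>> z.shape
(17, 7)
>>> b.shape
(3,)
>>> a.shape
(7, 7)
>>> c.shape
(3, 3)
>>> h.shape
(7,)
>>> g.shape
(17, 29)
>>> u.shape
()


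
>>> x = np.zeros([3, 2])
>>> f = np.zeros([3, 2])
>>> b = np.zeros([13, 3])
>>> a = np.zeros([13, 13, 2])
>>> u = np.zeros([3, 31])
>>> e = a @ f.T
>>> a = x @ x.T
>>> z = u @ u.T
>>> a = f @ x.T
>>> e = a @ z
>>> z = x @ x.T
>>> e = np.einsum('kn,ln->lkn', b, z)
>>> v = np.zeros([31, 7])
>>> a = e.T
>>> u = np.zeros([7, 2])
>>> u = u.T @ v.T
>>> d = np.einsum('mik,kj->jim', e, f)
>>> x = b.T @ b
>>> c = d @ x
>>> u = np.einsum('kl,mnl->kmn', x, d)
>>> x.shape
(3, 3)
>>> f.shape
(3, 2)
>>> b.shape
(13, 3)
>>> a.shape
(3, 13, 3)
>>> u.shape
(3, 2, 13)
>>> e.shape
(3, 13, 3)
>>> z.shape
(3, 3)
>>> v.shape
(31, 7)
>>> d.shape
(2, 13, 3)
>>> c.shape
(2, 13, 3)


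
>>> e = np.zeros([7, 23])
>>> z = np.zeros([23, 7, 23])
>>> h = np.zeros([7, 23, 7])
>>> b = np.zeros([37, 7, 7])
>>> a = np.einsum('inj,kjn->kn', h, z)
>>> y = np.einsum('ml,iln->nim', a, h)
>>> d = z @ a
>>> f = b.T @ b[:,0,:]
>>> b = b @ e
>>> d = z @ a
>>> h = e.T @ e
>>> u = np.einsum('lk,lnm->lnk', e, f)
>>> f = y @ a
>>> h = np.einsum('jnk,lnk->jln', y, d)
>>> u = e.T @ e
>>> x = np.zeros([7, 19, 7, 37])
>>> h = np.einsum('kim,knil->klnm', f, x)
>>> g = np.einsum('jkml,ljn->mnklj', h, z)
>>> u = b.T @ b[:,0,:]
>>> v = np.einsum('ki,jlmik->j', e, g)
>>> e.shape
(7, 23)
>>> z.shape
(23, 7, 23)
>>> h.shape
(7, 37, 19, 23)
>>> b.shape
(37, 7, 23)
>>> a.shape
(23, 23)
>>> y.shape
(7, 7, 23)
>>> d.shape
(23, 7, 23)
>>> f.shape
(7, 7, 23)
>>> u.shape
(23, 7, 23)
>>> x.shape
(7, 19, 7, 37)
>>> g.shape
(19, 23, 37, 23, 7)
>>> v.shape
(19,)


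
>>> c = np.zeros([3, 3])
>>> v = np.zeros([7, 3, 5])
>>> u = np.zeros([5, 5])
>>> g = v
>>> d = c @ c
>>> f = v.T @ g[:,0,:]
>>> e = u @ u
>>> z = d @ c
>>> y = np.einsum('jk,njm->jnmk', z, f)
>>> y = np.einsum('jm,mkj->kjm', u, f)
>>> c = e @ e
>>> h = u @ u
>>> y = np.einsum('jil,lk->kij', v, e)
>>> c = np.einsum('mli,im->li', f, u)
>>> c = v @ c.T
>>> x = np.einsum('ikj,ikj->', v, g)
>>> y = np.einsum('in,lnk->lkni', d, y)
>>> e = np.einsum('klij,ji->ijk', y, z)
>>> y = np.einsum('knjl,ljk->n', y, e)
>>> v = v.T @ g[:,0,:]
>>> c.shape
(7, 3, 3)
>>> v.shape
(5, 3, 5)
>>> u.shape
(5, 5)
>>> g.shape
(7, 3, 5)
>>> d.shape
(3, 3)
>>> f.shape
(5, 3, 5)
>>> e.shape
(3, 3, 5)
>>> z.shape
(3, 3)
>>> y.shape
(7,)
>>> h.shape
(5, 5)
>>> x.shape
()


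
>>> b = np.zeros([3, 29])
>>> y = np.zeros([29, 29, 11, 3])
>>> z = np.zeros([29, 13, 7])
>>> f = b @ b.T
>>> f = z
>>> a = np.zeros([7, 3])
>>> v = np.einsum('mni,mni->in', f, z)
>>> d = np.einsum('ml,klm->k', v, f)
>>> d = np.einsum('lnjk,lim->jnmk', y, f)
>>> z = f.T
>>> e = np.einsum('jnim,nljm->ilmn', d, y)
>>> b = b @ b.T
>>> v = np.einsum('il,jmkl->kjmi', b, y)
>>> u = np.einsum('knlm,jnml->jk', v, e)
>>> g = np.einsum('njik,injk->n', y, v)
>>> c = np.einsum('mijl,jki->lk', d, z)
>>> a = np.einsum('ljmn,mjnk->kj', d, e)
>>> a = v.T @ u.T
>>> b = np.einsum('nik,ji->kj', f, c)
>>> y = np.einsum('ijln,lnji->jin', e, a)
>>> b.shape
(7, 3)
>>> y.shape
(29, 7, 29)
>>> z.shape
(7, 13, 29)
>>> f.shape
(29, 13, 7)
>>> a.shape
(3, 29, 29, 7)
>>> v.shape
(11, 29, 29, 3)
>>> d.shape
(11, 29, 7, 3)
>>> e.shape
(7, 29, 3, 29)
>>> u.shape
(7, 11)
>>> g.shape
(29,)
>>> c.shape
(3, 13)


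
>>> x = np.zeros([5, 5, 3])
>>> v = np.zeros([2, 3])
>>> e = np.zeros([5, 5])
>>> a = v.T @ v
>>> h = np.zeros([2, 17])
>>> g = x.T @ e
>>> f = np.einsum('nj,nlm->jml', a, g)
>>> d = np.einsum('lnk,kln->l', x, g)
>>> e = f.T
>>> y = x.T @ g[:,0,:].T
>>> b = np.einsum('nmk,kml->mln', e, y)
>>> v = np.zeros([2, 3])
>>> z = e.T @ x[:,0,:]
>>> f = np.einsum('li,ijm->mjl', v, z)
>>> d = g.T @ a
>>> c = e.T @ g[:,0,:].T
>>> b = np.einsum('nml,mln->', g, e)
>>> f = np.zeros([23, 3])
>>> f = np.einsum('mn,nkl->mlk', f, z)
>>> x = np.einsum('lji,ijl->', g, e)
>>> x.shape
()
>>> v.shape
(2, 3)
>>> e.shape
(5, 5, 3)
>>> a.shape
(3, 3)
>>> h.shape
(2, 17)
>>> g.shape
(3, 5, 5)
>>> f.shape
(23, 3, 5)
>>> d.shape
(5, 5, 3)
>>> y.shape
(3, 5, 3)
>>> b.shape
()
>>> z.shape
(3, 5, 3)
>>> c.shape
(3, 5, 3)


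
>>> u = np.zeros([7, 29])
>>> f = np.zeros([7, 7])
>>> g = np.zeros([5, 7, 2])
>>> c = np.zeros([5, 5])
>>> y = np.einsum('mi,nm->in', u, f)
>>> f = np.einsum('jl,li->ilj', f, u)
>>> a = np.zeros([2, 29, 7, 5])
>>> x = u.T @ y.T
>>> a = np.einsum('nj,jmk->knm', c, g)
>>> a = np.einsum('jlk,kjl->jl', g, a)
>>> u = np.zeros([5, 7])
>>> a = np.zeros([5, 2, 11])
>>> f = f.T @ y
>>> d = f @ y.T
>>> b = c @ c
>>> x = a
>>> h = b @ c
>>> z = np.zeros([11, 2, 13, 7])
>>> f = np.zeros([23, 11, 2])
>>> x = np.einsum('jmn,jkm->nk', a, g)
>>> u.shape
(5, 7)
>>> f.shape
(23, 11, 2)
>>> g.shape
(5, 7, 2)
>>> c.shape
(5, 5)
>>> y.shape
(29, 7)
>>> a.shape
(5, 2, 11)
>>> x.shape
(11, 7)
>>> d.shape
(7, 7, 29)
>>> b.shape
(5, 5)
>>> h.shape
(5, 5)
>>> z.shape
(11, 2, 13, 7)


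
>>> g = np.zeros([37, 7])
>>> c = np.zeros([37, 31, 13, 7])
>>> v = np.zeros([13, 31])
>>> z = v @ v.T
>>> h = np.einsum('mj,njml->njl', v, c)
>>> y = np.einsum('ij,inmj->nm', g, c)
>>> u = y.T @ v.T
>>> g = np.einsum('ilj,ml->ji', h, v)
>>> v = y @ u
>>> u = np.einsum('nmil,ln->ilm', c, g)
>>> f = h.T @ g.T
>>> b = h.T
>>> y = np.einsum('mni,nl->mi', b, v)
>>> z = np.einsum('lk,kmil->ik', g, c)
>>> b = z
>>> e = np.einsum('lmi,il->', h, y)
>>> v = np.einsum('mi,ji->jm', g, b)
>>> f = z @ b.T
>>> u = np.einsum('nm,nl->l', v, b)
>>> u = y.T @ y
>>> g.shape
(7, 37)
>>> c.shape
(37, 31, 13, 7)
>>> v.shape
(13, 7)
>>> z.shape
(13, 37)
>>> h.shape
(37, 31, 7)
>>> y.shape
(7, 37)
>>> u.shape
(37, 37)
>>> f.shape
(13, 13)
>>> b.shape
(13, 37)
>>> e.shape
()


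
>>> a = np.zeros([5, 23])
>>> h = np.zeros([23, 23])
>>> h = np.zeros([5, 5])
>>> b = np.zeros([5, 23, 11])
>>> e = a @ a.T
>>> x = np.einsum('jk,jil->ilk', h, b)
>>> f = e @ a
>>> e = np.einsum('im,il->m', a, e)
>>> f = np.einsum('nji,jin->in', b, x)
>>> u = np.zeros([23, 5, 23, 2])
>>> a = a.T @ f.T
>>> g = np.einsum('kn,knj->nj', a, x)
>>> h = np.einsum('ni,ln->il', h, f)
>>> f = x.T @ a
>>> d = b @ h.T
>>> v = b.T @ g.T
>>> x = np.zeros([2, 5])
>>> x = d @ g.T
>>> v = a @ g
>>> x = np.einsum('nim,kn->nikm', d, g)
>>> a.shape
(23, 11)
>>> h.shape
(5, 11)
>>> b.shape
(5, 23, 11)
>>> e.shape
(23,)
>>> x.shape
(5, 23, 11, 5)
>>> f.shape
(5, 11, 11)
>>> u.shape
(23, 5, 23, 2)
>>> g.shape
(11, 5)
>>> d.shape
(5, 23, 5)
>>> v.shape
(23, 5)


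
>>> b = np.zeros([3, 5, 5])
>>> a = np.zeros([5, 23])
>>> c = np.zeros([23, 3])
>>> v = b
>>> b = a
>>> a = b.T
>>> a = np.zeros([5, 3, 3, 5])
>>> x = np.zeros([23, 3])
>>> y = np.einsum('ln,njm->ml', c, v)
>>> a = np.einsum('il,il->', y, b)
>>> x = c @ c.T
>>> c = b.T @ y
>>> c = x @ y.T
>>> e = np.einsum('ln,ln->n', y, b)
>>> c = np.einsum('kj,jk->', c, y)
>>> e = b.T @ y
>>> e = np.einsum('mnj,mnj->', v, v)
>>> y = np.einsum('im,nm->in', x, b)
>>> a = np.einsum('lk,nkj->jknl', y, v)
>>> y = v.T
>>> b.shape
(5, 23)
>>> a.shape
(5, 5, 3, 23)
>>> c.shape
()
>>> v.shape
(3, 5, 5)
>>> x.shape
(23, 23)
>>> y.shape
(5, 5, 3)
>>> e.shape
()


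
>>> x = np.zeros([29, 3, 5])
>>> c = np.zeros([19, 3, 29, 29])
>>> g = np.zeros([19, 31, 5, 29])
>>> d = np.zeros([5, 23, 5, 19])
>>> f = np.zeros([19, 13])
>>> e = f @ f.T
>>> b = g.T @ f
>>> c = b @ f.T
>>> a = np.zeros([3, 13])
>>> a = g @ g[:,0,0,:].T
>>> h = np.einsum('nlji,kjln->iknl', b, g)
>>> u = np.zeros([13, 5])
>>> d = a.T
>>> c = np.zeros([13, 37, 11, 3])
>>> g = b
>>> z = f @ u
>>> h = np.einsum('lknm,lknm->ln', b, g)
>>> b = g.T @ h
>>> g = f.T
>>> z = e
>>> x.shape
(29, 3, 5)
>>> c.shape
(13, 37, 11, 3)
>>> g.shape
(13, 19)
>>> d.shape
(19, 5, 31, 19)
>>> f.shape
(19, 13)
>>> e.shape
(19, 19)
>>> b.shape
(13, 31, 5, 31)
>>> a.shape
(19, 31, 5, 19)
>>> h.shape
(29, 31)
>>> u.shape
(13, 5)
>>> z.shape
(19, 19)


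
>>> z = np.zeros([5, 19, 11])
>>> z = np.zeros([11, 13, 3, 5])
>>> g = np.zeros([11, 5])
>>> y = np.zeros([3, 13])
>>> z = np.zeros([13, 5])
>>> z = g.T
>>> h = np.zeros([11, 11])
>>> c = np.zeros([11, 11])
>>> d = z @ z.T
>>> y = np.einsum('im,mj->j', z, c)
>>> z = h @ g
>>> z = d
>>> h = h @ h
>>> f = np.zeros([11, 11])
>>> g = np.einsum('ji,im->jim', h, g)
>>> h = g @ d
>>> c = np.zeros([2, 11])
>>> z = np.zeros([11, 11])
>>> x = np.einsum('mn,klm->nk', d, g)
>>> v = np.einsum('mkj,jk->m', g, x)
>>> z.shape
(11, 11)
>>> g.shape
(11, 11, 5)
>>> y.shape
(11,)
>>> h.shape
(11, 11, 5)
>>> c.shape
(2, 11)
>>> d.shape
(5, 5)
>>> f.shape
(11, 11)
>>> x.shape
(5, 11)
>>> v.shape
(11,)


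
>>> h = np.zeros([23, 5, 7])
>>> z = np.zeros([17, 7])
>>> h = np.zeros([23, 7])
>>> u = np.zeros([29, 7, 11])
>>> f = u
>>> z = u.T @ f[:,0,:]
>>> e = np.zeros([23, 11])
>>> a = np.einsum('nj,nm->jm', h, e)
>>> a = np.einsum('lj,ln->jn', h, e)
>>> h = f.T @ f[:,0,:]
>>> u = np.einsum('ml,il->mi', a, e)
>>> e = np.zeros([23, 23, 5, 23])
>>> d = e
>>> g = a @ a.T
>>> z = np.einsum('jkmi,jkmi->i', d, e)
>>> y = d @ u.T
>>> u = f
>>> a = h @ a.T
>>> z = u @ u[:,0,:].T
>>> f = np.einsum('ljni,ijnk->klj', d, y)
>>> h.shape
(11, 7, 11)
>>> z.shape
(29, 7, 29)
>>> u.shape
(29, 7, 11)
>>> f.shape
(7, 23, 23)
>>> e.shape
(23, 23, 5, 23)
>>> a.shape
(11, 7, 7)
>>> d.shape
(23, 23, 5, 23)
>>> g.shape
(7, 7)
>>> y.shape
(23, 23, 5, 7)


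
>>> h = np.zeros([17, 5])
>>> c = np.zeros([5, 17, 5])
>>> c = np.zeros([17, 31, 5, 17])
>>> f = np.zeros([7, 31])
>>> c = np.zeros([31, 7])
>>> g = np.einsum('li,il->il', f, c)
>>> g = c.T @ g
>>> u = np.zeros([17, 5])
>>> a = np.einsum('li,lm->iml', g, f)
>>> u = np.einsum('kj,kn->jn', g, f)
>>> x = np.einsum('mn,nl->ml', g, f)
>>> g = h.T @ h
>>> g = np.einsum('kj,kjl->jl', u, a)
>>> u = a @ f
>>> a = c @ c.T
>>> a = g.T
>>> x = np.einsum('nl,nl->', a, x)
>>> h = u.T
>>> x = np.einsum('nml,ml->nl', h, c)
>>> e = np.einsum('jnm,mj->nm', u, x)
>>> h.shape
(31, 31, 7)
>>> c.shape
(31, 7)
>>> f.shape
(7, 31)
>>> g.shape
(31, 7)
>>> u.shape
(7, 31, 31)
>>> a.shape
(7, 31)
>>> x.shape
(31, 7)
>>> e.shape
(31, 31)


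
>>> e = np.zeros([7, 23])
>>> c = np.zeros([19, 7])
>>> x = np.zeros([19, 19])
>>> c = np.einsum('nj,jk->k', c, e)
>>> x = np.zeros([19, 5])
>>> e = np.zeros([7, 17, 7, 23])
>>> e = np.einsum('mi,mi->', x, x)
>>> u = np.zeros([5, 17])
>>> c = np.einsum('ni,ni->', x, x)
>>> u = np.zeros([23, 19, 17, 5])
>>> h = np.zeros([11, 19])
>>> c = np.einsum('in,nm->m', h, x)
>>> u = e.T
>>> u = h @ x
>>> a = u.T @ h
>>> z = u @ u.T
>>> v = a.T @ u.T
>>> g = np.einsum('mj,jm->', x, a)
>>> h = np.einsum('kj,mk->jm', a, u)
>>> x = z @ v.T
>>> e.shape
()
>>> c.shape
(5,)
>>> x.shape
(11, 19)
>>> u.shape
(11, 5)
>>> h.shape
(19, 11)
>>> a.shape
(5, 19)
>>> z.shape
(11, 11)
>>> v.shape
(19, 11)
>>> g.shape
()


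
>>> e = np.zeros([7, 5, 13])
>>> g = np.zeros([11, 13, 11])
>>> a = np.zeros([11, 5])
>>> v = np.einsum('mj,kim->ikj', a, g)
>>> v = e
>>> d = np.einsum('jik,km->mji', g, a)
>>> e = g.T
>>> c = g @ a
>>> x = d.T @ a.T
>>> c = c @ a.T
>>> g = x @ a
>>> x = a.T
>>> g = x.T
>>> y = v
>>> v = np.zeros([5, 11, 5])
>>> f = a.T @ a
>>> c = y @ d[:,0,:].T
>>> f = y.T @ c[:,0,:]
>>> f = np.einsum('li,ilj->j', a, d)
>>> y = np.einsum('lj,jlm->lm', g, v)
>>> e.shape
(11, 13, 11)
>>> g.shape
(11, 5)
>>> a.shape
(11, 5)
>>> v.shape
(5, 11, 5)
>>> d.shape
(5, 11, 13)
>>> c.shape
(7, 5, 5)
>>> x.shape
(5, 11)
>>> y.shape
(11, 5)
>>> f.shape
(13,)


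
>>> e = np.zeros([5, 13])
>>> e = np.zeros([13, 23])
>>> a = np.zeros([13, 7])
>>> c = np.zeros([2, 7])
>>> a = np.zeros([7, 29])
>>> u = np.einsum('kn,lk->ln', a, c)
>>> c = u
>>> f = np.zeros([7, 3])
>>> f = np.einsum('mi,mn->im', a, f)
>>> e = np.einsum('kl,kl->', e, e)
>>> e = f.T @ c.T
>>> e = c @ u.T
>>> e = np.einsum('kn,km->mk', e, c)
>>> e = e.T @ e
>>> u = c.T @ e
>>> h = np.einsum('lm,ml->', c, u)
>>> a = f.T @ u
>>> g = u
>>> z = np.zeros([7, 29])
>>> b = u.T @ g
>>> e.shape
(2, 2)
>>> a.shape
(7, 2)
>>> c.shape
(2, 29)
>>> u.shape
(29, 2)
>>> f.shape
(29, 7)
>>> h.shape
()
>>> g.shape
(29, 2)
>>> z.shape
(7, 29)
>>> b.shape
(2, 2)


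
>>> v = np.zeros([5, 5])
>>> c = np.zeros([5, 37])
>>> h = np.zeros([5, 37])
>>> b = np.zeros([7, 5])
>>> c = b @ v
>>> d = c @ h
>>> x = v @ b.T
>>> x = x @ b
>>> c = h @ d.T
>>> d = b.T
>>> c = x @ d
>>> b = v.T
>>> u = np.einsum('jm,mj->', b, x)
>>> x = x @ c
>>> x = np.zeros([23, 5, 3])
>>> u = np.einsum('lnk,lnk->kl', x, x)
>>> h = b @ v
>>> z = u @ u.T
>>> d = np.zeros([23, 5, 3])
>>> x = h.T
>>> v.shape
(5, 5)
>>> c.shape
(5, 7)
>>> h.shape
(5, 5)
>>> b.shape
(5, 5)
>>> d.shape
(23, 5, 3)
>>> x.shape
(5, 5)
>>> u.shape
(3, 23)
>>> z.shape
(3, 3)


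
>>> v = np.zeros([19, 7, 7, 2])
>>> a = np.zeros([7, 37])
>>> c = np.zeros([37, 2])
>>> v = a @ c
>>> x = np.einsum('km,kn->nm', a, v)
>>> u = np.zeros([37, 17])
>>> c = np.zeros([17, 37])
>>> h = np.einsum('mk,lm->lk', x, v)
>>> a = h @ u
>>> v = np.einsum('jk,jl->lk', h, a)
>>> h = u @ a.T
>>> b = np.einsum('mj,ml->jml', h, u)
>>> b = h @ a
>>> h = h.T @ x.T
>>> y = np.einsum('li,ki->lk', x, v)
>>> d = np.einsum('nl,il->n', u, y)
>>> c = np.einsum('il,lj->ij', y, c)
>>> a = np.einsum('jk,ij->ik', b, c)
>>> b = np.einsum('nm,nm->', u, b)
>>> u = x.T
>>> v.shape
(17, 37)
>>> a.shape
(2, 17)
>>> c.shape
(2, 37)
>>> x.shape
(2, 37)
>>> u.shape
(37, 2)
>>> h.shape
(7, 2)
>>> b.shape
()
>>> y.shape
(2, 17)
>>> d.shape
(37,)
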